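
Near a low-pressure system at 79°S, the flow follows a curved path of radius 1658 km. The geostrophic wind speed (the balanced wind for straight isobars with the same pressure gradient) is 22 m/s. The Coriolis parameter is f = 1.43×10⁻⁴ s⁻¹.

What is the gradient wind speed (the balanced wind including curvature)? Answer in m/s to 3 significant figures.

20.3 m/s

Around a low, centrifugal force acts outward with Coriolis, so pressure-gradient force balances both:
(1/ρ)|∂P/∂n| = fV + V²/R  →  V² + fR·V − fR·V_g = 0
With fR = 1.43×10⁻⁴ × 1658×10³ m = 237 m/s:
V = [−fR + √((fR)² + 4 fR V_g)]/2 = [−237 + √(237² + 4×237×22)]/2 = 20.3 m/s
Subgeostrophic (V < V_g = 22 m/s), as expected around a low.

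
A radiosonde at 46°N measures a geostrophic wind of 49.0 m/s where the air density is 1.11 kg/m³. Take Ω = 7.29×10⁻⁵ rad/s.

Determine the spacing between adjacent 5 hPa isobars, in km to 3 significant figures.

87.7 km

Coriolis parameter at 46°N:
f = 2Ω sin φ = 2 × 7.29×10⁻⁵ × sin 46° = 1.05×10⁻⁴ s⁻¹
Geostrophic balance rearranged: |∂P/∂n| = f ρ V_g
|∂P/∂n| = 1.05×10⁻⁴ × 1.11 × 49.0 = 5.70×10⁻³ Pa/m
Isobar spacing: Δn = ΔP/|∂P/∂n| = 500 Pa / 5.70×10⁻³ Pa/m = 87651 m ≈ 87.7 km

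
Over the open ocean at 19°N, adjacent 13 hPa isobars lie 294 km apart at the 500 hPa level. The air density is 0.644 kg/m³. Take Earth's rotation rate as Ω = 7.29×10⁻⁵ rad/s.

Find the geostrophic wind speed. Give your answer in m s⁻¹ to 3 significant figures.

145 m s⁻¹

Coriolis parameter at 19°N:
f = 2Ω sin φ = 2 × 7.29×10⁻⁵ × sin 19° = 4.75×10⁻⁵ s⁻¹
Pressure gradient: |∂P/∂n| = 1300 Pa / 294000 m = 4.42×10⁻³ Pa/m
Geostrophic balance (pressure-gradient force = Coriolis force):
V_g = (1/(fρ)) |∂P/∂n| = 4.42×10⁻³ / (4.75×10⁻⁵ × 0.644) = 145 m/s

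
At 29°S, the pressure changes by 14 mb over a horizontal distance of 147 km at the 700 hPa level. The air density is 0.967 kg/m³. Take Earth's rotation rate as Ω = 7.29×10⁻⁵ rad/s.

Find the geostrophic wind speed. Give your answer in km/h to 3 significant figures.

Coriolis parameter at 29°S:
f = 2Ω sin φ = 2 × 7.29×10⁻⁵ × sin 29° = 7.07×10⁻⁵ s⁻¹
Pressure gradient: |∂P/∂n| = 1400 Pa / 147000 m = 9.52×10⁻³ Pa/m
Geostrophic balance (pressure-gradient force = Coriolis force):
V_g = (1/(fρ)) |∂P/∂n| = 9.52×10⁻³ / (7.07×10⁻⁵ × 0.967) = 139 m/s
Converting: 139 m/s × 3.6 = 502 km/h

502 km/h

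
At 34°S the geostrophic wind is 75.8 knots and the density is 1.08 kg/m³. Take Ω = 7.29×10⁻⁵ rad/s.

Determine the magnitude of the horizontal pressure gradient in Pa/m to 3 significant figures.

Coriolis parameter at 34°S:
f = 2Ω sin φ = 2 × 7.29×10⁻⁵ × sin 34° = 8.15×10⁻⁵ s⁻¹
Wind speed in SI: 75.8 knots = 39.0 m/s
Geostrophic balance rearranged: |∂P/∂n| = f ρ V_g
|∂P/∂n| = 8.15×10⁻⁵ × 1.08 × 39.0 = 3.43×10⁻³ Pa/m

3.43×10⁻³ Pa/m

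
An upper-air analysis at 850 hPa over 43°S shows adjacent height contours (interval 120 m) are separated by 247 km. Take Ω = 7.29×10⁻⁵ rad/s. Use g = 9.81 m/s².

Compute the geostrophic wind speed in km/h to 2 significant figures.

170 km/h

Coriolis parameter at 43°S:
f = 2Ω sin φ = 2 × 7.29×10⁻⁵ × sin 43° = 9.94×10⁻⁵ s⁻¹
Height gradient: |∂Z/∂n| = 120 m / 247000 m = 4.86×10⁻⁴
On a pressure surface, geostrophic balance gives V_g = (g/f)|∂Z/∂n|:
V_g = 9.81 × 4.86×10⁻⁴ / 9.94×10⁻⁵ = 47.9 m/s
Converting: 47.9 m/s × 3.6 = 170 km/h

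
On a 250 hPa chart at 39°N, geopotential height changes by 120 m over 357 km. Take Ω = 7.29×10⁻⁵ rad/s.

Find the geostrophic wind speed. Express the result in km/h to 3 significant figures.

Coriolis parameter at 39°N:
f = 2Ω sin φ = 2 × 7.29×10⁻⁵ × sin 39° = 9.18×10⁻⁵ s⁻¹
Height gradient: |∂Z/∂n| = 120 m / 357000 m = 3.36×10⁻⁴
On a pressure surface, geostrophic balance gives V_g = (g/f)|∂Z/∂n|:
V_g = 9.81 × 3.36×10⁻⁴ / 9.18×10⁻⁵ = 35.9 m/s
Converting: 35.9 m/s × 3.6 = 129 km/h

129 km/h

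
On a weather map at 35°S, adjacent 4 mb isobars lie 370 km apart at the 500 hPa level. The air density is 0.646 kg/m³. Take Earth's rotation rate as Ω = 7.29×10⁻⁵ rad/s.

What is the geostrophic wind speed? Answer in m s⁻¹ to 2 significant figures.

Coriolis parameter at 35°S:
f = 2Ω sin φ = 2 × 7.29×10⁻⁵ × sin 35° = 8.36×10⁻⁵ s⁻¹
Pressure gradient: |∂P/∂n| = 400 Pa / 370000 m = 1.08×10⁻³ Pa/m
Geostrophic balance (pressure-gradient force = Coriolis force):
V_g = (1/(fρ)) |∂P/∂n| = 1.08×10⁻³ / (8.36×10⁻⁵ × 0.646) = 20.0 m/s

20 m s⁻¹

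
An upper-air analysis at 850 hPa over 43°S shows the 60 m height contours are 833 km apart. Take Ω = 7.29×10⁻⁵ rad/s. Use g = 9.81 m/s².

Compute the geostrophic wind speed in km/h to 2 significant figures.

Coriolis parameter at 43°S:
f = 2Ω sin φ = 2 × 7.29×10⁻⁵ × sin 43° = 9.94×10⁻⁵ s⁻¹
Height gradient: |∂Z/∂n| = 60 m / 833000 m = 7.20×10⁻⁵
On a pressure surface, geostrophic balance gives V_g = (g/f)|∂Z/∂n|:
V_g = 9.81 × 7.20×10⁻⁵ / 9.94×10⁻⁵ = 7.11 m/s
Converting: 7.11 m/s × 3.6 = 26 km/h

26 km/h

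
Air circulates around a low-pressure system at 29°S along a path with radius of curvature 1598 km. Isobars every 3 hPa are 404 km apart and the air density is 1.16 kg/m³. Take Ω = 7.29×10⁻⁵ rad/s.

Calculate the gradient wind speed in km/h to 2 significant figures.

30 km/h

Coriolis parameter at 29°S:
f = 2Ω sin φ = 2 × 7.29×10⁻⁵ × sin 29° = 7.07×10⁻⁵ s⁻¹
Pressure gradient: |∂P/∂n| = 300 Pa / 404000 m = 7.43×10⁻⁴ Pa/m
Geostrophic speed: V_g = |∂P/∂n|/(fρ) = 7.43×10⁻⁴/(7.07×10⁻⁵ × 1.16) = 9.06 m/s
Around a low, centrifugal force acts outward with Coriolis, so pressure-gradient force balances both:
(1/ρ)|∂P/∂n| = fV + V²/R  →  V² + fR·V − fR·V_g = 0
With fR = 7.07×10⁻⁵ × 1598×10³ m = 113 m/s:
V = [−fR + √((fR)² + 4 fR V_g)]/2 = [−113 + √(113² + 4×113×9.06)]/2 = 8.43 m/s
Subgeostrophic (V < V_g = 9.06 m/s), as expected around a low.
Converting: 8.43 m/s × 3.6 = 30 km/h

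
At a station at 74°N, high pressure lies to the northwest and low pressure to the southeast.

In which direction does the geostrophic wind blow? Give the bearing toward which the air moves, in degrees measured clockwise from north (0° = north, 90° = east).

225°

The pressure-gradient force points toward the southeast (bearing 135°).
Geostrophic balance: in the Northern Hemisphere the Coriolis force deflects motion to the right, so the geostrophic wind blows 90° to the right of the pressure-gradient force (low pressure on the left).
Rotating 135° by 90° clockwise gives 225° — the wind blows toward the southwest.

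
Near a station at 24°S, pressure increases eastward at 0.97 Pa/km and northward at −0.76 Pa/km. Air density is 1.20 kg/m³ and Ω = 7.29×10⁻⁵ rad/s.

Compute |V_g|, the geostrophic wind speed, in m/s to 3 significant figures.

17.3 m/s

Coriolis parameter at 24°S:
f = 2Ω sin φ = 2 × 7.29×10⁻⁵ × sin 24° = 5.93×10⁻⁵ s⁻¹
In the Southern Hemisphere f is negative: f = −5.93×10⁻⁵ s⁻¹.
Component geostrophic relations (x east, y north):
u_g = −(1/(fρ)) ∂P/∂y,  v_g = (1/(fρ)) ∂P/∂x
u_g = −(−0.76×10⁻³)/(−5.93×10⁻⁵ × 1.20) = −10.7 m/s;  v_g = (0.97×10⁻³)/(−5.93×10⁻⁵ × 1.20) = −13.6 m/s
|V_g| = √(u_g² + v_g²) = 17.3 m/s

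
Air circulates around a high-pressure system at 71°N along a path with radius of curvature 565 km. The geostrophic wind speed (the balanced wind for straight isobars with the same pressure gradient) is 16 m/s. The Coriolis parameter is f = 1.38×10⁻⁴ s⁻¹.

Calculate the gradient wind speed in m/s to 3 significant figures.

Around a high, pressure-gradient force acts outward with centrifugal, so Coriolis balances both:
fV = (1/ρ)|∂P/∂n| + V²/R  →  V² − fR·V + fR·V_g = 0
With fR = 1.38×10⁻⁴ × 565×10³ m = 78.0 m/s:
V = [fR − √((fR)² − 4 fR V_g)]/2 = [78.0 − √(78.0² − 4×78.0×16)]/2 = 22.5 m/s
Supergeostrophic (V > V_g = 16 m/s), as expected around a high.

22.5 m/s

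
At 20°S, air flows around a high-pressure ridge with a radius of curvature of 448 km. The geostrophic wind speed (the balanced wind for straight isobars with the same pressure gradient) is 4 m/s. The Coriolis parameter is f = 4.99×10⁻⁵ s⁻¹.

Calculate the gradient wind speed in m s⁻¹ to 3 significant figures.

Around a high, pressure-gradient force acts outward with centrifugal, so Coriolis balances both:
fV = (1/ρ)|∂P/∂n| + V²/R  →  V² − fR·V + fR·V_g = 0
With fR = 4.99×10⁻⁵ × 448×10³ m = 22.4 m/s:
V = [fR − √((fR)² − 4 fR V_g)]/2 = [22.4 − √(22.4² − 4×22.4×4)]/2 = 5.22 m/s
Supergeostrophic (V > V_g = 4 m/s), as expected around a high.

5.22 m s⁻¹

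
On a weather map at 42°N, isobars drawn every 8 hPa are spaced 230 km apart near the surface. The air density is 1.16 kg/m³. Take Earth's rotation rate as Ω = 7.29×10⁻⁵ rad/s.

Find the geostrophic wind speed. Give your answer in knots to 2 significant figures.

60 knots

Coriolis parameter at 42°N:
f = 2Ω sin φ = 2 × 7.29×10⁻⁵ × sin 42° = 9.76×10⁻⁵ s⁻¹
Pressure gradient: |∂P/∂n| = 800 Pa / 230000 m = 3.48×10⁻³ Pa/m
Geostrophic balance (pressure-gradient force = Coriolis force):
V_g = (1/(fρ)) |∂P/∂n| = 3.48×10⁻³ / (9.76×10⁻⁵ × 1.16) = 30.7 m/s
Converting: 30.7 m/s × 1.944 = 60 knots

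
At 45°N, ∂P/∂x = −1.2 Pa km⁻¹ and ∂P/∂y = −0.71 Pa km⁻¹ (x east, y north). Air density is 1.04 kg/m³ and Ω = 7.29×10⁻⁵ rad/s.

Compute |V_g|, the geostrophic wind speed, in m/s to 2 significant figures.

13 m/s

Coriolis parameter at 45°N:
f = 2Ω sin φ = 2 × 7.29×10⁻⁵ × sin 45° = 1.03×10⁻⁴ s⁻¹
Component geostrophic relations (x east, y north):
u_g = −(1/(fρ)) ∂P/∂y,  v_g = (1/(fρ)) ∂P/∂x
u_g = −(−0.71×10⁻³)/(1.03×10⁻⁴ × 1.04) = 6.62 m/s;  v_g = (−1.2×10⁻³)/(1.03×10⁻⁴ × 1.04) = −11.2 m/s
|V_g| = √(u_g² + v_g²) = 13.0 m/s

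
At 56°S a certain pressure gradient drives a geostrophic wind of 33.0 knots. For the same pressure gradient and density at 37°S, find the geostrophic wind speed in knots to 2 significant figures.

With the same pressure gradient and density, V_g ∝ 1/f ∝ 1/sin φ.
V₂ = V₁ · sin φ₁ / sin φ₂ = 33.0 × sin 56° / sin 37°
V₂ = 33.0 × 0.8290/0.6018 = 45 knots

45 knots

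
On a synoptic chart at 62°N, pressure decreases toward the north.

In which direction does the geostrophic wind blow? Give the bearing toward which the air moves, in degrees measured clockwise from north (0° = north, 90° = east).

The pressure-gradient force points toward the north (bearing 000°).
Geostrophic balance: in the Northern Hemisphere the Coriolis force deflects motion to the right, so the geostrophic wind blows 90° to the right of the pressure-gradient force (low pressure on the left).
Rotating 000° by 90° clockwise gives 090° — the wind blows toward the east.

090°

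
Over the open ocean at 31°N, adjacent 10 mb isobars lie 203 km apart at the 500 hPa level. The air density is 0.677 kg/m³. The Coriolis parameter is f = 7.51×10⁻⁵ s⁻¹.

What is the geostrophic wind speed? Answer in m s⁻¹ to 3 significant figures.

Pressure gradient: |∂P/∂n| = 1000 Pa / 203000 m = 4.93×10⁻³ Pa/m
Geostrophic balance (pressure-gradient force = Coriolis force):
V_g = (1/(fρ)) |∂P/∂n| = 4.93×10⁻³ / (7.51×10⁻⁵ × 0.677) = 96.9 m/s

96.9 m s⁻¹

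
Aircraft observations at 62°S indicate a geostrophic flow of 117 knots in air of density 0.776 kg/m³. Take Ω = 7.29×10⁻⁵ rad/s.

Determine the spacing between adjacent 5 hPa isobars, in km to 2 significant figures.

Coriolis parameter at 62°S:
f = 2Ω sin φ = 2 × 7.29×10⁻⁵ × sin 62° = 1.29×10⁻⁴ s⁻¹
Wind speed in SI: 117 knots = 60.2 m/s
Geostrophic balance rearranged: |∂P/∂n| = f ρ V_g
|∂P/∂n| = 1.29×10⁻⁴ × 0.776 × 60.2 = 6.01×10⁻³ Pa/m
Isobar spacing: Δn = ΔP/|∂P/∂n| = 500 Pa / 6.01×10⁻³ Pa/m = 83156 m ≈ 83 km

83 km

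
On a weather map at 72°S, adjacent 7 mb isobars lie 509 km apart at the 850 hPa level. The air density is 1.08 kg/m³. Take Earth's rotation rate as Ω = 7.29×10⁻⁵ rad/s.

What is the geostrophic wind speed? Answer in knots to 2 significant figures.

Coriolis parameter at 72°S:
f = 2Ω sin φ = 2 × 7.29×10⁻⁵ × sin 72° = 1.39×10⁻⁴ s⁻¹
Pressure gradient: |∂P/∂n| = 700 Pa / 509000 m = 1.38×10⁻³ Pa/m
Geostrophic balance (pressure-gradient force = Coriolis force):
V_g = (1/(fρ)) |∂P/∂n| = 1.38×10⁻³ / (1.39×10⁻⁴ × 1.08) = 9.18 m/s
Converting: 9.18 m/s × 1.944 = 18 knots

18 knots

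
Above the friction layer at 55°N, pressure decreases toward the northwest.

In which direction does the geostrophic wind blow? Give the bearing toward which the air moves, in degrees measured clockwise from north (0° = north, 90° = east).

The pressure-gradient force points toward the northwest (bearing 315°).
Geostrophic balance: in the Northern Hemisphere the Coriolis force deflects motion to the right, so the geostrophic wind blows 90° to the right of the pressure-gradient force (low pressure on the left).
Rotating 315° by 90° clockwise gives 045° — the wind blows toward the northeast.

045°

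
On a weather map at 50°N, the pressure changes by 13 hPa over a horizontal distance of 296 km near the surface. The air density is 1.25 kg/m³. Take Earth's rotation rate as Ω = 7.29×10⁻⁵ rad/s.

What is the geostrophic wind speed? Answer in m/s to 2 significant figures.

Coriolis parameter at 50°N:
f = 2Ω sin φ = 2 × 7.29×10⁻⁵ × sin 50° = 1.12×10⁻⁴ s⁻¹
Pressure gradient: |∂P/∂n| = 1300 Pa / 296000 m = 4.39×10⁻³ Pa/m
Geostrophic balance (pressure-gradient force = Coriolis force):
V_g = (1/(fρ)) |∂P/∂n| = 4.39×10⁻³ / (1.12×10⁻⁴ × 1.25) = 31.5 m/s

31 m/s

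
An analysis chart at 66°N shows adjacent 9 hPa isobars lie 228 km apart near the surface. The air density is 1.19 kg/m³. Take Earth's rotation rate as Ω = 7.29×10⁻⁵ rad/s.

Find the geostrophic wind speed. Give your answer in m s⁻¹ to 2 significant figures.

Coriolis parameter at 66°N:
f = 2Ω sin φ = 2 × 7.29×10⁻⁵ × sin 66° = 1.33×10⁻⁴ s⁻¹
Pressure gradient: |∂P/∂n| = 900 Pa / 228000 m = 3.95×10⁻³ Pa/m
Geostrophic balance (pressure-gradient force = Coriolis force):
V_g = (1/(fρ)) |∂P/∂n| = 3.95×10⁻³ / (1.33×10⁻⁴ × 1.19) = 24.9 m/s

25 m s⁻¹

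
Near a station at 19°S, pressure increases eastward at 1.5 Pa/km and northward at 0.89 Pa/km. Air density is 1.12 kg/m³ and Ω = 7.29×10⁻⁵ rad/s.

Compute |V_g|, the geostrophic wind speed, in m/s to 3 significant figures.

32.8 m/s

Coriolis parameter at 19°S:
f = 2Ω sin φ = 2 × 7.29×10⁻⁵ × sin 19° = 4.75×10⁻⁵ s⁻¹
In the Southern Hemisphere f is negative: f = −4.75×10⁻⁵ s⁻¹.
Component geostrophic relations (x east, y north):
u_g = −(1/(fρ)) ∂P/∂y,  v_g = (1/(fρ)) ∂P/∂x
u_g = −(0.89×10⁻³)/(−4.75×10⁻⁵ × 1.12) = 16.7 m/s;  v_g = (1.5×10⁻³)/(−4.75×10⁻⁵ × 1.12) = −28.2 m/s
|V_g| = √(u_g² + v_g²) = 32.8 m/s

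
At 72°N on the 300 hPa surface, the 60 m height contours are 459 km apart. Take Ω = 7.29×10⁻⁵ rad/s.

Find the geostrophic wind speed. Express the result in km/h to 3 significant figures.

Coriolis parameter at 72°N:
f = 2Ω sin φ = 2 × 7.29×10⁻⁵ × sin 72° = 1.39×10⁻⁴ s⁻¹
Height gradient: |∂Z/∂n| = 60 m / 459000 m = 1.31×10⁻⁴
On a pressure surface, geostrophic balance gives V_g = (g/f)|∂Z/∂n|:
V_g = 9.81 × 1.31×10⁻⁴ / 1.39×10⁻⁴ = 9.25 m/s
Converting: 9.25 m/s × 3.6 = 33.3 km/h

33.3 km/h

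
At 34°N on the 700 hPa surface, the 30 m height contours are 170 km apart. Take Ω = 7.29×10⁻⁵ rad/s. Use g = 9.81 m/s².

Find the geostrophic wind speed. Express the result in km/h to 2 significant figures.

76 km/h

Coriolis parameter at 34°N:
f = 2Ω sin φ = 2 × 7.29×10⁻⁵ × sin 34° = 8.15×10⁻⁵ s⁻¹
Height gradient: |∂Z/∂n| = 30 m / 170000 m = 1.76×10⁻⁴
On a pressure surface, geostrophic balance gives V_g = (g/f)|∂Z/∂n|:
V_g = 9.81 × 1.76×10⁻⁴ / 8.15×10⁻⁵ = 21.2 m/s
Converting: 21.2 m/s × 3.6 = 76 km/h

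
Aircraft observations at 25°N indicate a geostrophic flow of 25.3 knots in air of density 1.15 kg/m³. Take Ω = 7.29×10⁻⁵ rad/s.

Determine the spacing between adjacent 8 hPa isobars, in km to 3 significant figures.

Coriolis parameter at 25°N:
f = 2Ω sin φ = 2 × 7.29×10⁻⁵ × sin 25° = 6.16×10⁻⁵ s⁻¹
Wind speed in SI: 25.3 knots = 13.0 m/s
Geostrophic balance rearranged: |∂P/∂n| = f ρ V_g
|∂P/∂n| = 6.16×10⁻⁵ × 1.15 × 13.0 = 9.22×10⁻⁴ Pa/m
Isobar spacing: Δn = ΔP/|∂P/∂n| = 800 Pa / 9.22×10⁻⁴ Pa/m = 867417 m ≈ 867 km

867 km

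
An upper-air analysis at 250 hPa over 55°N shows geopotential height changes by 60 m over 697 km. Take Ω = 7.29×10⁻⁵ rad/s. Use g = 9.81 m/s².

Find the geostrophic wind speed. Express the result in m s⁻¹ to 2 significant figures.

7.1 m s⁻¹

Coriolis parameter at 55°N:
f = 2Ω sin φ = 2 × 7.29×10⁻⁵ × sin 55° = 1.19×10⁻⁴ s⁻¹
Height gradient: |∂Z/∂n| = 60 m / 697000 m = 8.61×10⁻⁵
On a pressure surface, geostrophic balance gives V_g = (g/f)|∂Z/∂n|:
V_g = 9.81 × 8.61×10⁻⁵ / 1.19×10⁻⁴ = 7.07 m/s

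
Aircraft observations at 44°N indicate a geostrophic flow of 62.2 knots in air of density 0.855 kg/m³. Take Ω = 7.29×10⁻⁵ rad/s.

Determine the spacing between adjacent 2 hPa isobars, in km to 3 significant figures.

Coriolis parameter at 44°N:
f = 2Ω sin φ = 2 × 7.29×10⁻⁵ × sin 44° = 1.01×10⁻⁴ s⁻¹
Wind speed in SI: 62.2 knots = 32.0 m/s
Geostrophic balance rearranged: |∂P/∂n| = f ρ V_g
|∂P/∂n| = 1.01×10⁻⁴ × 0.855 × 32.0 = 2.77×10⁻³ Pa/m
Isobar spacing: Δn = ΔP/|∂P/∂n| = 200 Pa / 2.77×10⁻³ Pa/m = 72178 m ≈ 72.2 km

72.2 km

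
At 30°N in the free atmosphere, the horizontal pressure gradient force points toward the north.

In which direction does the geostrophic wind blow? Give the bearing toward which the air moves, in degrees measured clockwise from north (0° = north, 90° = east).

The pressure-gradient force points toward the north (bearing 000°).
Geostrophic balance: in the Northern Hemisphere the Coriolis force deflects motion to the right, so the geostrophic wind blows 90° to the right of the pressure-gradient force (low pressure on the left).
Rotating 000° by 90° clockwise gives 090° — the wind blows toward the east.

090°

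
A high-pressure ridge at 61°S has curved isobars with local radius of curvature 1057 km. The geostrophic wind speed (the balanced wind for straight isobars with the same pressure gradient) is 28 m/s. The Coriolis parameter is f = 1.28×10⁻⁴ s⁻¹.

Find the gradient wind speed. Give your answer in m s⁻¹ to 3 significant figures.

Around a high, pressure-gradient force acts outward with centrifugal, so Coriolis balances both:
fV = (1/ρ)|∂P/∂n| + V²/R  →  V² − fR·V + fR·V_g = 0
With fR = 1.28×10⁻⁴ × 1057×10³ m = 135 m/s:
V = [fR − √((fR)² − 4 fR V_g)]/2 = [135 − √(135² − 4×135×28)]/2 = 39.6 m/s
Supergeostrophic (V > V_g = 28 m/s), as expected around a high.

39.6 m s⁻¹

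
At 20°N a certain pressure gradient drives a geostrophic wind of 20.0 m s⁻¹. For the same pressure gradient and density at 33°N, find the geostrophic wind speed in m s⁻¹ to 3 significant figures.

With the same pressure gradient and density, V_g ∝ 1/f ∝ 1/sin φ.
V₂ = V₁ · sin φ₁ / sin φ₂ = 20.0 × sin 20° / sin 33°
V₂ = 20.0 × 0.3420/0.5446 = 12.6 m s⁻¹

12.6 m s⁻¹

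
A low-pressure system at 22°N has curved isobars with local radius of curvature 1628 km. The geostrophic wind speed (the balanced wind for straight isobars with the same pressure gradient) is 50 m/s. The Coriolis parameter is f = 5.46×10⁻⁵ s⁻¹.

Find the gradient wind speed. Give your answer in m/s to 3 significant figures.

Around a low, centrifugal force acts outward with Coriolis, so pressure-gradient force balances both:
(1/ρ)|∂P/∂n| = fV + V²/R  →  V² + fR·V − fR·V_g = 0
With fR = 5.46×10⁻⁵ × 1628×10³ m = 88.9 m/s:
V = [−fR + √((fR)² + 4 fR V_g)]/2 = [−88.9 + √(88.9² + 4×88.9×50)]/2 = 35.7 m/s
Subgeostrophic (V < V_g = 50 m/s), as expected around a low.

35.7 m/s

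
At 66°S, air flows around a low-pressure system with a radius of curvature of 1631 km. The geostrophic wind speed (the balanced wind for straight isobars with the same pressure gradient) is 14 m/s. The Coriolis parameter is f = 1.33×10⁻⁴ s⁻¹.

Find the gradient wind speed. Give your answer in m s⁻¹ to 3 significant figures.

Around a low, centrifugal force acts outward with Coriolis, so pressure-gradient force balances both:
(1/ρ)|∂P/∂n| = fV + V²/R  →  V² + fR·V − fR·V_g = 0
With fR = 1.33×10⁻⁴ × 1631×10³ m = 217 m/s:
V = [−fR + √((fR)² + 4 fR V_g)]/2 = [−217 + √(217² + 4×217×14)]/2 = 13.2 m/s
Subgeostrophic (V < V_g = 14 m/s), as expected around a low.

13.2 m s⁻¹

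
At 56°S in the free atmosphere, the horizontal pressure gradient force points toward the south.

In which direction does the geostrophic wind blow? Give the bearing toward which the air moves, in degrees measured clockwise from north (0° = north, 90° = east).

The pressure-gradient force points toward the south (bearing 180°).
Geostrophic balance: in the Southern Hemisphere the Coriolis force deflects motion to the left, so the geostrophic wind blows 90° to the left of the pressure-gradient force (low pressure on the right).
Rotating 180° by 90° counterclockwise gives 090° — the wind blows toward the east.

090°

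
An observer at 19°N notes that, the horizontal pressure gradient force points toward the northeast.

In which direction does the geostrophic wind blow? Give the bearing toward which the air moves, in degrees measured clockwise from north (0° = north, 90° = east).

The pressure-gradient force points toward the northeast (bearing 045°).
Geostrophic balance: in the Northern Hemisphere the Coriolis force deflects motion to the right, so the geostrophic wind blows 90° to the right of the pressure-gradient force (low pressure on the left).
Rotating 045° by 90° clockwise gives 135° — the wind blows toward the southeast.

135°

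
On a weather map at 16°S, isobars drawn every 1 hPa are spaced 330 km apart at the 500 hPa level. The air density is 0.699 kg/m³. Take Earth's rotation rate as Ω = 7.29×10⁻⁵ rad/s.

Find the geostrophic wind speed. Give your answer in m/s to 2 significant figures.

Coriolis parameter at 16°S:
f = 2Ω sin φ = 2 × 7.29×10⁻⁵ × sin 16° = 4.02×10⁻⁵ s⁻¹
Pressure gradient: |∂P/∂n| = 100 Pa / 330000 m = 3.03×10⁻⁴ Pa/m
Geostrophic balance (pressure-gradient force = Coriolis force):
V_g = (1/(fρ)) |∂P/∂n| = 3.03×10⁻⁴ / (4.02×10⁻⁵ × 0.699) = 10.8 m/s

11 m/s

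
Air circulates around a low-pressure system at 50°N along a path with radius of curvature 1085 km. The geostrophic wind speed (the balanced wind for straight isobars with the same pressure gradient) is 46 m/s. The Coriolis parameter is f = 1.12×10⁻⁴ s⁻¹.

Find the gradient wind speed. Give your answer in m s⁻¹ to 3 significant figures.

35.6 m s⁻¹

Around a low, centrifugal force acts outward with Coriolis, so pressure-gradient force balances both:
(1/ρ)|∂P/∂n| = fV + V²/R  →  V² + fR·V − fR·V_g = 0
With fR = 1.12×10⁻⁴ × 1085×10³ m = 122 m/s:
V = [−fR + √((fR)² + 4 fR V_g)]/2 = [−122 + √(122² + 4×122×46)]/2 = 35.6 m/s
Subgeostrophic (V < V_g = 46 m/s), as expected around a low.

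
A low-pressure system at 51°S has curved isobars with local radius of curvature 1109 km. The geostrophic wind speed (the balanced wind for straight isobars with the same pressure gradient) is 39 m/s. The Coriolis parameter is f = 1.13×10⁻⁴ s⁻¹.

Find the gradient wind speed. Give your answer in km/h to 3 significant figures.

Around a low, centrifugal force acts outward with Coriolis, so pressure-gradient force balances both:
(1/ρ)|∂P/∂n| = fV + V²/R  →  V² + fR·V − fR·V_g = 0
With fR = 1.13×10⁻⁴ × 1109×10³ m = 125 m/s:
V = [−fR + √((fR)² + 4 fR V_g)]/2 = [−125 + √(125² + 4×125×39)]/2 = 31.2 m/s
Subgeostrophic (V < V_g = 39 m/s), as expected around a low.
Converting: 31.2 m/s × 3.6 = 112 km/h

112 km/h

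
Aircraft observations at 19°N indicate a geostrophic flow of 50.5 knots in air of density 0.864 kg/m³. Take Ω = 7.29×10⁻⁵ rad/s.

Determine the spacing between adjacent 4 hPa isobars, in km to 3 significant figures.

Coriolis parameter at 19°N:
f = 2Ω sin φ = 2 × 7.29×10⁻⁵ × sin 19° = 4.75×10⁻⁵ s⁻¹
Wind speed in SI: 50.5 knots = 26.0 m/s
Geostrophic balance rearranged: |∂P/∂n| = f ρ V_g
|∂P/∂n| = 4.75×10⁻⁵ × 0.864 × 26.0 = 1.07×10⁻³ Pa/m
Isobar spacing: Δn = ΔP/|∂P/∂n| = 400 Pa / 1.07×10⁻³ Pa/m = 375420 m ≈ 375 km

375 km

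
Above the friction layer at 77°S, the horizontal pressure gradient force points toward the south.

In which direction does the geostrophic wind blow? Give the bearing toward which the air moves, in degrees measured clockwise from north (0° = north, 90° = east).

090°

The pressure-gradient force points toward the south (bearing 180°).
Geostrophic balance: in the Southern Hemisphere the Coriolis force deflects motion to the left, so the geostrophic wind blows 90° to the left of the pressure-gradient force (low pressure on the right).
Rotating 180° by 90° counterclockwise gives 090° — the wind blows toward the east.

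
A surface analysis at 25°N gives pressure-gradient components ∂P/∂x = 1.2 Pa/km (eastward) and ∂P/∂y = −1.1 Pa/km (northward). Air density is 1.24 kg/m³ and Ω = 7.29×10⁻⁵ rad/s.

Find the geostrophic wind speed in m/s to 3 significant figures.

21.3 m/s

Coriolis parameter at 25°N:
f = 2Ω sin φ = 2 × 7.29×10⁻⁵ × sin 25° = 6.16×10⁻⁵ s⁻¹
Component geostrophic relations (x east, y north):
u_g = −(1/(fρ)) ∂P/∂y,  v_g = (1/(fρ)) ∂P/∂x
u_g = −(−1.1×10⁻³)/(6.16×10⁻⁵ × 1.24) = 14.4 m/s;  v_g = (1.2×10⁻³)/(6.16×10⁻⁵ × 1.24) = 15.7 m/s
|V_g| = √(u_g² + v_g²) = 21.3 m/s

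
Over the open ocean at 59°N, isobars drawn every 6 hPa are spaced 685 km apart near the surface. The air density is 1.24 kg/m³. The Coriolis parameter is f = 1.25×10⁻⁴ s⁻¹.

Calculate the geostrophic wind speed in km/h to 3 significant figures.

Pressure gradient: |∂P/∂n| = 600 Pa / 685000 m = 8.76×10⁻⁴ Pa/m
Geostrophic balance (pressure-gradient force = Coriolis force):
V_g = (1/(fρ)) |∂P/∂n| = 8.76×10⁻⁴ / (1.25×10⁻⁴ × 1.24) = 5.65 m/s
Converting: 5.65 m/s × 3.6 = 20.3 km/h

20.3 km/h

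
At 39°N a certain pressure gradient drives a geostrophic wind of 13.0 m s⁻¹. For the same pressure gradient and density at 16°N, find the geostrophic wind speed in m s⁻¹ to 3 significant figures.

With the same pressure gradient and density, V_g ∝ 1/f ∝ 1/sin φ.
V₂ = V₁ · sin φ₁ / sin φ₂ = 13.0 × sin 39° / sin 16°
V₂ = 13.0 × 0.6293/0.2756 = 29.7 m s⁻¹

29.7 m s⁻¹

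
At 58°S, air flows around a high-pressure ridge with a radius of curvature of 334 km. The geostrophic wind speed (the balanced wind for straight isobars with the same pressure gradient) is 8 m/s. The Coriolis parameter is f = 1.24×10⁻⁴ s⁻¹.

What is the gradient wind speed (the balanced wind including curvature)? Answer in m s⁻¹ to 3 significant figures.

Around a high, pressure-gradient force acts outward with centrifugal, so Coriolis balances both:
fV = (1/ρ)|∂P/∂n| + V²/R  →  V² − fR·V + fR·V_g = 0
With fR = 1.24×10⁻⁴ × 334×10³ m = 41.4 m/s:
V = [fR − √((fR)² − 4 fR V_g)]/2 = [41.4 − √(41.4² − 4×41.4×8)]/2 = 10.8 m/s
Supergeostrophic (V > V_g = 8 m/s), as expected around a high.

10.8 m s⁻¹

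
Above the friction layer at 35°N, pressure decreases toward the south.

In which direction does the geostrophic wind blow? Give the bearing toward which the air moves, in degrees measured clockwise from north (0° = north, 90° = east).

The pressure-gradient force points toward the south (bearing 180°).
Geostrophic balance: in the Northern Hemisphere the Coriolis force deflects motion to the right, so the geostrophic wind blows 90° to the right of the pressure-gradient force (low pressure on the left).
Rotating 180° by 90° clockwise gives 270° — the wind blows toward the west.

270°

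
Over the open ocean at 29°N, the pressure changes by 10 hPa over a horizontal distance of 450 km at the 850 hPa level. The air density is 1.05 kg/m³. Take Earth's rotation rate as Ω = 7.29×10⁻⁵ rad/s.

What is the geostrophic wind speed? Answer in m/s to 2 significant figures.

30 m/s

Coriolis parameter at 29°N:
f = 2Ω sin φ = 2 × 7.29×10⁻⁵ × sin 29° = 7.07×10⁻⁵ s⁻¹
Pressure gradient: |∂P/∂n| = 1000 Pa / 450000 m = 2.22×10⁻³ Pa/m
Geostrophic balance (pressure-gradient force = Coriolis force):
V_g = (1/(fρ)) |∂P/∂n| = 2.22×10⁻³ / (7.07×10⁻⁵ × 1.05) = 29.9 m/s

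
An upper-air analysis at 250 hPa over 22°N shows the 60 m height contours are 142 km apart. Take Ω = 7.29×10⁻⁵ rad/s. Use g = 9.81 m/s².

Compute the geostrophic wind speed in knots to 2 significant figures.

Coriolis parameter at 22°N:
f = 2Ω sin φ = 2 × 7.29×10⁻⁵ × sin 22° = 5.46×10⁻⁵ s⁻¹
Height gradient: |∂Z/∂n| = 60 m / 142000 m = 4.23×10⁻⁴
On a pressure surface, geostrophic balance gives V_g = (g/f)|∂Z/∂n|:
V_g = 9.81 × 4.23×10⁻⁴ / 5.46×10⁻⁵ = 75.9 m/s
Converting: 75.9 m/s × 1.944 = 150 knots

150 knots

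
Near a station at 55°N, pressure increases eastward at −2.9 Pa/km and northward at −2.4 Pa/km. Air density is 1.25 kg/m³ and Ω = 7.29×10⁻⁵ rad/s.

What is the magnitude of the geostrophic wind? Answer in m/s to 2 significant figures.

Coriolis parameter at 55°N:
f = 2Ω sin φ = 2 × 7.29×10⁻⁵ × sin 55° = 1.19×10⁻⁴ s⁻¹
Component geostrophic relations (x east, y north):
u_g = −(1/(fρ)) ∂P/∂y,  v_g = (1/(fρ)) ∂P/∂x
u_g = −(−2.4×10⁻³)/(1.19×10⁻⁴ × 1.25) = 16.1 m/s;  v_g = (−2.9×10⁻³)/(1.19×10⁻⁴ × 1.25) = −19.4 m/s
|V_g| = √(u_g² + v_g²) = 25.2 m/s

25 m/s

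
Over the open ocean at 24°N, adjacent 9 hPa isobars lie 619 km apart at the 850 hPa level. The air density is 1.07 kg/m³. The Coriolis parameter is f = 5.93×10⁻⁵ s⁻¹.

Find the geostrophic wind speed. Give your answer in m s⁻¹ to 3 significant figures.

22.9 m s⁻¹

Pressure gradient: |∂P/∂n| = 900 Pa / 619000 m = 1.45×10⁻³ Pa/m
Geostrophic balance (pressure-gradient force = Coriolis force):
V_g = (1/(fρ)) |∂P/∂n| = 1.45×10⁻³ / (5.93×10⁻⁵ × 1.07) = 22.9 m/s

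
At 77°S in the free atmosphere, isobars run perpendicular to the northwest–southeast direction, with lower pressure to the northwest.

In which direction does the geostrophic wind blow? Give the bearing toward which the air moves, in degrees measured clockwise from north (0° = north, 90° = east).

225°

The pressure-gradient force points toward the northwest (bearing 315°).
Geostrophic balance: in the Southern Hemisphere the Coriolis force deflects motion to the left, so the geostrophic wind blows 90° to the left of the pressure-gradient force (low pressure on the right).
Rotating 315° by 90° counterclockwise gives 225° — the wind blows toward the southwest.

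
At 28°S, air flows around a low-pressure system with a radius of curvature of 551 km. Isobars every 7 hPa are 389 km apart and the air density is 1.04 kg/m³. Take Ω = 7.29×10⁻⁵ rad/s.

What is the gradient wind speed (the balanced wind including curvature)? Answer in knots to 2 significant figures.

34 knots

Coriolis parameter at 28°S:
f = 2Ω sin φ = 2 × 7.29×10⁻⁵ × sin 28° = 6.84×10⁻⁵ s⁻¹
Pressure gradient: |∂P/∂n| = 700 Pa / 389000 m = 1.80×10⁻³ Pa/m
Geostrophic speed: V_g = |∂P/∂n|/(fρ) = 1.80×10⁻³/(6.84×10⁻⁵ × 1.04) = 25.3 m/s
Around a low, centrifugal force acts outward with Coriolis, so pressure-gradient force balances both:
(1/ρ)|∂P/∂n| = fV + V²/R  →  V² + fR·V − fR·V_g = 0
With fR = 6.84×10⁻⁵ × 551×10³ m = 37.7 m/s:
V = [−fR + √((fR)² + 4 fR V_g)]/2 = [−37.7 + √(37.7² + 4×37.7×25.3)]/2 = 17.3 m/s
Subgeostrophic (V < V_g = 25.3 m/s), as expected around a low.
Converting: 17.3 m/s × 1.944 = 34 knots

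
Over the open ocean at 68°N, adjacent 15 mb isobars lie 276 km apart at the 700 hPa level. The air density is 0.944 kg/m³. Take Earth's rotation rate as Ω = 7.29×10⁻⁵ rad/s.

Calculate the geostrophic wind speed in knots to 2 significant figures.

Coriolis parameter at 68°N:
f = 2Ω sin φ = 2 × 7.29×10⁻⁵ × sin 68° = 1.35×10⁻⁴ s⁻¹
Pressure gradient: |∂P/∂n| = 1500 Pa / 276000 m = 5.43×10⁻³ Pa/m
Geostrophic balance (pressure-gradient force = Coriolis force):
V_g = (1/(fρ)) |∂P/∂n| = 5.43×10⁻³ / (1.35×10⁻⁴ × 0.944) = 42.6 m/s
Converting: 42.6 m/s × 1.944 = 83 knots

83 knots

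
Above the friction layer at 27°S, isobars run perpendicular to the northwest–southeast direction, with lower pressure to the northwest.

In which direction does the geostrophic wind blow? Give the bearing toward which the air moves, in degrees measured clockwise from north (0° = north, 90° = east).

225°

The pressure-gradient force points toward the northwest (bearing 315°).
Geostrophic balance: in the Southern Hemisphere the Coriolis force deflects motion to the left, so the geostrophic wind blows 90° to the left of the pressure-gradient force (low pressure on the right).
Rotating 315° by 90° counterclockwise gives 225° — the wind blows toward the southwest.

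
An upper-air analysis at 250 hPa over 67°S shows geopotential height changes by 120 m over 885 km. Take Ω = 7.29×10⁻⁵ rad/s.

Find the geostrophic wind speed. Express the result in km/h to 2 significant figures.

36 km/h

Coriolis parameter at 67°S:
f = 2Ω sin φ = 2 × 7.29×10⁻⁵ × sin 67° = 1.34×10⁻⁴ s⁻¹
Height gradient: |∂Z/∂n| = 120 m / 885000 m = 1.36×10⁻⁴
On a pressure surface, geostrophic balance gives V_g = (g/f)|∂Z/∂n|:
V_g = 9.81 × 1.36×10⁻⁴ / 1.34×10⁻⁴ = 9.91 m/s
Converting: 9.91 m/s × 3.6 = 36 km/h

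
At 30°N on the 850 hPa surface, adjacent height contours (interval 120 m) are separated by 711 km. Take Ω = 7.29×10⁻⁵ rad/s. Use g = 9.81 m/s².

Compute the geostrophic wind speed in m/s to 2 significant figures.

23 m/s

Coriolis parameter at 30°N:
f = 2Ω sin φ = 2 × 7.29×10⁻⁵ × sin 30° = 7.29×10⁻⁵ s⁻¹
Height gradient: |∂Z/∂n| = 120 m / 711000 m = 1.69×10⁻⁴
On a pressure surface, geostrophic balance gives V_g = (g/f)|∂Z/∂n|:
V_g = 9.81 × 1.69×10⁻⁴ / 7.29×10⁻⁵ = 22.7 m/s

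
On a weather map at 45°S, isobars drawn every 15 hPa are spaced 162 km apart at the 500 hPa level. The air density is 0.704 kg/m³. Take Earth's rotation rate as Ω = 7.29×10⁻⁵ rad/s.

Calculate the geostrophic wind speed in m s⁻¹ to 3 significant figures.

128 m s⁻¹

Coriolis parameter at 45°S:
f = 2Ω sin φ = 2 × 7.29×10⁻⁵ × sin 45° = 1.03×10⁻⁴ s⁻¹
Pressure gradient: |∂P/∂n| = 1500 Pa / 162000 m = 9.26×10⁻³ Pa/m
Geostrophic balance (pressure-gradient force = Coriolis force):
V_g = (1/(fρ)) |∂P/∂n| = 9.26×10⁻³ / (1.03×10⁻⁴ × 0.704) = 128 m/s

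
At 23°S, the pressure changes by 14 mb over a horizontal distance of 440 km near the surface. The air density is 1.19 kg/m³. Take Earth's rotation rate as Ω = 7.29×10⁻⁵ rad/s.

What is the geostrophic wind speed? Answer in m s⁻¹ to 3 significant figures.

Coriolis parameter at 23°S:
f = 2Ω sin φ = 2 × 7.29×10⁻⁵ × sin 23° = 5.70×10⁻⁵ s⁻¹
Pressure gradient: |∂P/∂n| = 1400 Pa / 440000 m = 3.18×10⁻³ Pa/m
Geostrophic balance (pressure-gradient force = Coriolis force):
V_g = (1/(fρ)) |∂P/∂n| = 3.18×10⁻³ / (5.70×10⁻⁵ × 1.19) = 46.9 m/s

46.9 m s⁻¹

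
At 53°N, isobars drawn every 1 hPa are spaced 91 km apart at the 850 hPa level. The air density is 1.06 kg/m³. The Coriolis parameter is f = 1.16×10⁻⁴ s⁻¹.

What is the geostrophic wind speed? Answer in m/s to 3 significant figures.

Pressure gradient: |∂P/∂n| = 100 Pa / 91000 m = 1.10×10⁻³ Pa/m
Geostrophic balance (pressure-gradient force = Coriolis force):
V_g = (1/(fρ)) |∂P/∂n| = 1.10×10⁻³ / (1.16×10⁻⁴ × 1.06) = 8.94 m/s

8.94 m/s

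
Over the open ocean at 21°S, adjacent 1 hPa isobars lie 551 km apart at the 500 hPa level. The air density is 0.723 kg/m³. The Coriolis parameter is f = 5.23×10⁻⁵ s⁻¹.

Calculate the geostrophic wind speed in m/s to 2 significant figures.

4.8 m/s

Pressure gradient: |∂P/∂n| = 100 Pa / 551000 m = 1.81×10⁻⁴ Pa/m
Geostrophic balance (pressure-gradient force = Coriolis force):
V_g = (1/(fρ)) |∂P/∂n| = 1.81×10⁻⁴ / (5.23×10⁻⁵ × 0.723) = 4.80 m/s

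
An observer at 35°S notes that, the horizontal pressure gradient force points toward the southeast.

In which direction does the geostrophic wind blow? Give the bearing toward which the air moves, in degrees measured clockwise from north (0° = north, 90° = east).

The pressure-gradient force points toward the southeast (bearing 135°).
Geostrophic balance: in the Southern Hemisphere the Coriolis force deflects motion to the left, so the geostrophic wind blows 90° to the left of the pressure-gradient force (low pressure on the right).
Rotating 135° by 90° counterclockwise gives 045° — the wind blows toward the northeast.

045°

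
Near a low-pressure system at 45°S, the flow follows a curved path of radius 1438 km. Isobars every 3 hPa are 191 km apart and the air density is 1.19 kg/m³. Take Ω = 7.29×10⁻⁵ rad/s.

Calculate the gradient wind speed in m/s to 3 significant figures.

11.9 m/s

Coriolis parameter at 45°S:
f = 2Ω sin φ = 2 × 7.29×10⁻⁵ × sin 45° = 1.03×10⁻⁴ s⁻¹
Pressure gradient: |∂P/∂n| = 300 Pa / 191000 m = 1.57×10⁻³ Pa/m
Geostrophic speed: V_g = |∂P/∂n|/(fρ) = 1.57×10⁻³/(1.03×10⁻⁴ × 1.19) = 12.8 m/s
Around a low, centrifugal force acts outward with Coriolis, so pressure-gradient force balances both:
(1/ρ)|∂P/∂n| = fV + V²/R  →  V² + fR·V − fR·V_g = 0
With fR = 1.03×10⁻⁴ × 1438×10³ m = 148 m/s:
V = [−fR + √((fR)² + 4 fR V_g)]/2 = [−148 + √(148² + 4×148×12.8)]/2 = 11.9 m/s
Subgeostrophic (V < V_g = 12.8 m/s), as expected around a low.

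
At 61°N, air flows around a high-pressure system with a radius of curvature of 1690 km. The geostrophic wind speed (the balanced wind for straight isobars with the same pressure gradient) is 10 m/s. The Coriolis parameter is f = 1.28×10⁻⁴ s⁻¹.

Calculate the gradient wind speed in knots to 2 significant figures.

20 knots

Around a high, pressure-gradient force acts outward with centrifugal, so Coriolis balances both:
fV = (1/ρ)|∂P/∂n| + V²/R  →  V² − fR·V + fR·V_g = 0
With fR = 1.28×10⁻⁴ × 1690×10³ m = 216 m/s:
V = [fR − √((fR)² − 4 fR V_g)]/2 = [216 − √(216² − 4×216×10)]/2 = 10.5 m/s
Supergeostrophic (V > V_g = 10 m/s), as expected around a high.
Converting: 10.5 m/s × 1.944 = 20 knots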